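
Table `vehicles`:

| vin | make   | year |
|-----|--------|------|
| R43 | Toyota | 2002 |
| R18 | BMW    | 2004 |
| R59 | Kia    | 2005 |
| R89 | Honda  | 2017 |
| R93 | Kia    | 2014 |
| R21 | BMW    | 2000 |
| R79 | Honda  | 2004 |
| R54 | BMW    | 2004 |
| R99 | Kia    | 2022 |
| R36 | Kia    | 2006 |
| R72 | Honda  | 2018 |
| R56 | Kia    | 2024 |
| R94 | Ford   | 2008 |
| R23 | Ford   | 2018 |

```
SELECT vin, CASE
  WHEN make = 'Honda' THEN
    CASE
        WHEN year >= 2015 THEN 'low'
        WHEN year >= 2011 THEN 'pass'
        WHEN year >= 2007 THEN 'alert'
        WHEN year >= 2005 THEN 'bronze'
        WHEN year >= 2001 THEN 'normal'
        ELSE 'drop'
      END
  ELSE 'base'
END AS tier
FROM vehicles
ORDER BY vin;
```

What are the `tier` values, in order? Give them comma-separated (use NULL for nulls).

vin=R18: make='BMW' → outer ELSE → base
vin=R21: make='BMW' → outer ELSE → base
vin=R23: make='Ford' → outer ELSE → base
vin=R36: make='Kia' → outer ELSE → base
vin=R43: make='Toyota' → outer ELSE → base
vin=R54: make='BMW' → outer ELSE → base
vin=R56: make='Kia' → outer ELSE → base
vin=R59: make='Kia' → outer ELSE → base
vin=R72: make='Honda' → inner[year >= 2015] → low
vin=R79: make='Honda' → inner[year >= 2001] → normal
vin=R89: make='Honda' → inner[year >= 2015] → low
vin=R93: make='Kia' → outer ELSE → base
vin=R94: make='Ford' → outer ELSE → base
vin=R99: make='Kia' → outer ELSE → base

base, base, base, base, base, base, base, base, low, normal, low, base, base, base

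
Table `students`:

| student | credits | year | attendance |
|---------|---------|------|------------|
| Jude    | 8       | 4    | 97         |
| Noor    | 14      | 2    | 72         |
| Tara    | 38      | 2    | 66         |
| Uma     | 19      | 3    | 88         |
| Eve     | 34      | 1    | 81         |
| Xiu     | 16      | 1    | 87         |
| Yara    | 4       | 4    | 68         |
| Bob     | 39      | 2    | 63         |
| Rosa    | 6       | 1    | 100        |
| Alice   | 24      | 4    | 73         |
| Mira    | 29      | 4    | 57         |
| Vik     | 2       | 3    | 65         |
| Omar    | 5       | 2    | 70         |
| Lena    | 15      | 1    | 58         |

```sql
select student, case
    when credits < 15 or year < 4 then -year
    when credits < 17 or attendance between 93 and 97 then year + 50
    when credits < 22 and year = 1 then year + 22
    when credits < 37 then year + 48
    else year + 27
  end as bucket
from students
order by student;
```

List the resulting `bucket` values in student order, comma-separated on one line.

student=Alice: credits < 37 → 52
student=Bob: credits < 15 or year < 4 → -2
student=Eve: credits < 15 or year < 4 → -1
student=Jude: credits < 15 or year < 4 → -4
student=Lena: credits < 15 or year < 4 → -1
student=Mira: credits < 37 → 52
student=Noor: credits < 15 or year < 4 → -2
student=Omar: credits < 15 or year < 4 → -2
student=Rosa: credits < 15 or year < 4 → -1
student=Tara: credits < 15 or year < 4 → -2
student=Uma: credits < 15 or year < 4 → -3
student=Vik: credits < 15 or year < 4 → -3
student=Xiu: credits < 15 or year < 4 → -1
student=Yara: credits < 15 or year < 4 → -4

52, -2, -1, -4, -1, 52, -2, -2, -1, -2, -3, -3, -1, -4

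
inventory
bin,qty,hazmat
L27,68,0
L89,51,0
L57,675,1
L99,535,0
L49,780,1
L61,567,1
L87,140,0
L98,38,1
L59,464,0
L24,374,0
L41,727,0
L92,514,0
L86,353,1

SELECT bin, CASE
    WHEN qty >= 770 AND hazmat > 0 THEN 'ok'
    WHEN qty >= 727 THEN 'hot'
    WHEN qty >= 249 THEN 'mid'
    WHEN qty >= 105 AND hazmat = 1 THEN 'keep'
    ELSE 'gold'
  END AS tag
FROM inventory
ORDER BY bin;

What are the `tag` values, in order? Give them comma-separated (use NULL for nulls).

bin=L24: qty >= 249 → mid
bin=L27: ELSE → gold
bin=L41: qty >= 727 → hot
bin=L49: qty >= 770 AND hazmat > 0 → ok
bin=L57: qty >= 249 → mid
bin=L59: qty >= 249 → mid
bin=L61: qty >= 249 → mid
bin=L86: qty >= 249 → mid
bin=L87: ELSE → gold
bin=L89: ELSE → gold
bin=L92: qty >= 249 → mid
bin=L98: ELSE → gold
bin=L99: qty >= 249 → mid

mid, gold, hot, ok, mid, mid, mid, mid, gold, gold, mid, gold, mid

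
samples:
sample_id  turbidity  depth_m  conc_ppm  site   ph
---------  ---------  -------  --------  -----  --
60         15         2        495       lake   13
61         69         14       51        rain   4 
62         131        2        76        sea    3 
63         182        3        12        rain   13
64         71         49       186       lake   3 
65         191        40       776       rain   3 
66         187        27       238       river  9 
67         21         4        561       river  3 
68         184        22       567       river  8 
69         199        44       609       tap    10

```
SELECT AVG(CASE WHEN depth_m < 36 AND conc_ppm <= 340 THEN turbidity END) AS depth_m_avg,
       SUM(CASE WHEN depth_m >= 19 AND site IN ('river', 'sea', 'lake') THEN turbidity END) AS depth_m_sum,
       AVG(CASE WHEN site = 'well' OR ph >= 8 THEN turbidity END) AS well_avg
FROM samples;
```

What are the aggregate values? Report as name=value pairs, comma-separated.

depth_m_avg=142.25, depth_m_sum=442, well_avg=153.4

[depth_m_avg: depth_m < 36 AND conc_ppm <= 340]
sample_id=60: ✗
sample_id=61: ✓ → 69
sample_id=62: ✓ → 131
sample_id=63: ✓ → 182
sample_id=64: ✗
sample_id=65: ✗
sample_id=66: ✓ → 187
sample_id=67: ✗
sample_id=68: ✗
sample_id=69: ✗
depth_m_avg = (69 + 131 + 182 + 187) / 4 = 142.25
—
[depth_m_sum: depth_m >= 19 AND site IN ('river', 'sea', 'lake')]
sample_id=60: ✗
sample_id=61: ✗
sample_id=62: ✗
sample_id=63: ✗
sample_id=64: ✓ → 71
sample_id=65: ✗
sample_id=66: ✓ → 187
sample_id=67: ✗
sample_id=68: ✓ → 184
sample_id=69: ✗
depth_m_sum = 71 + 187 + 184 = 442
—
[well_avg: site = 'well' OR ph >= 8]
sample_id=60: ✓ → 15
sample_id=61: ✗
sample_id=62: ✗
sample_id=63: ✓ → 182
sample_id=64: ✗
sample_id=65: ✗
sample_id=66: ✓ → 187
sample_id=67: ✗
sample_id=68: ✓ → 184
sample_id=69: ✓ → 199
well_avg = (15 + 182 + 187 + 184 + 199) / 5 = 153.4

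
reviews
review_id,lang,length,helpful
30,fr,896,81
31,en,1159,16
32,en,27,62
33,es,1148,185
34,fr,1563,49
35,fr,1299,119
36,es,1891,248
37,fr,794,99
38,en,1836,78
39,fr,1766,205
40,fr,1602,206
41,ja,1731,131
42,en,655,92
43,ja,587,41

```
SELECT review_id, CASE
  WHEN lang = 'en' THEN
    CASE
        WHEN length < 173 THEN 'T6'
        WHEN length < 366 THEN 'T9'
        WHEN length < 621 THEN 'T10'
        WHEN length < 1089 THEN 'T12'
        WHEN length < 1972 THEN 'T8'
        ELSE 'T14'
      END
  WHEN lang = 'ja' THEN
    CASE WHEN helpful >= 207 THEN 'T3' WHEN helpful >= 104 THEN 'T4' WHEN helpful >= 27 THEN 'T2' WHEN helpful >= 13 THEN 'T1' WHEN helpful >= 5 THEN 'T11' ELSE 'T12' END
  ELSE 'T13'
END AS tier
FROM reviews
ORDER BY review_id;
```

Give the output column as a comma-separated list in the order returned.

review_id=30: lang='fr' → outer ELSE → T13
review_id=31: lang='en' → inner[length < 1972] → T8
review_id=32: lang='en' → inner[length < 173] → T6
review_id=33: lang='es' → outer ELSE → T13
review_id=34: lang='fr' → outer ELSE → T13
review_id=35: lang='fr' → outer ELSE → T13
review_id=36: lang='es' → outer ELSE → T13
review_id=37: lang='fr' → outer ELSE → T13
review_id=38: lang='en' → inner[length < 1972] → T8
review_id=39: lang='fr' → outer ELSE → T13
review_id=40: lang='fr' → outer ELSE → T13
review_id=41: lang='ja' → inner[helpful >= 104] → T4
review_id=42: lang='en' → inner[length < 1089] → T12
review_id=43: lang='ja' → inner[helpful >= 27] → T2

T13, T8, T6, T13, T13, T13, T13, T13, T8, T13, T13, T4, T12, T2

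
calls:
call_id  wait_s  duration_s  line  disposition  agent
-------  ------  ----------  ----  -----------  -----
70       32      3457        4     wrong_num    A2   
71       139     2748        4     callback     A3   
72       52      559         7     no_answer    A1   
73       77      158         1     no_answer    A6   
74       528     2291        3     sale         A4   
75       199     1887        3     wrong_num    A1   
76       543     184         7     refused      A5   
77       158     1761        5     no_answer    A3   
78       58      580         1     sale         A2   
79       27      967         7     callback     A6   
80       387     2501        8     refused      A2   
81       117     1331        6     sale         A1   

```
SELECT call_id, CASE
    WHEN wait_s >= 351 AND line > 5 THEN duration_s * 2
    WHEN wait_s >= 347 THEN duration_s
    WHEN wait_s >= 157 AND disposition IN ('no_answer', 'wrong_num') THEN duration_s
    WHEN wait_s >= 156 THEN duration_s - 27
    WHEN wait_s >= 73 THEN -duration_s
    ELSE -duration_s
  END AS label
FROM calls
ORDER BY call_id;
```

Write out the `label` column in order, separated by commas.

-3457, -2748, -559, -158, 2291, 1887, 368, 1761, -580, -967, 5002, -1331

call_id=70: ELSE → -3457
call_id=71: wait_s >= 73 → -2748
call_id=72: ELSE → -559
call_id=73: wait_s >= 73 → -158
call_id=74: wait_s >= 347 → 2291
call_id=75: wait_s >= 157 AND disposition IN ('no_answer', 'wrong_num') → 1887
call_id=76: wait_s >= 351 AND line > 5 → 368
call_id=77: wait_s >= 157 AND disposition IN ('no_answer', 'wrong_num') → 1761
call_id=78: ELSE → -580
call_id=79: ELSE → -967
call_id=80: wait_s >= 351 AND line > 5 → 5002
call_id=81: wait_s >= 73 → -1331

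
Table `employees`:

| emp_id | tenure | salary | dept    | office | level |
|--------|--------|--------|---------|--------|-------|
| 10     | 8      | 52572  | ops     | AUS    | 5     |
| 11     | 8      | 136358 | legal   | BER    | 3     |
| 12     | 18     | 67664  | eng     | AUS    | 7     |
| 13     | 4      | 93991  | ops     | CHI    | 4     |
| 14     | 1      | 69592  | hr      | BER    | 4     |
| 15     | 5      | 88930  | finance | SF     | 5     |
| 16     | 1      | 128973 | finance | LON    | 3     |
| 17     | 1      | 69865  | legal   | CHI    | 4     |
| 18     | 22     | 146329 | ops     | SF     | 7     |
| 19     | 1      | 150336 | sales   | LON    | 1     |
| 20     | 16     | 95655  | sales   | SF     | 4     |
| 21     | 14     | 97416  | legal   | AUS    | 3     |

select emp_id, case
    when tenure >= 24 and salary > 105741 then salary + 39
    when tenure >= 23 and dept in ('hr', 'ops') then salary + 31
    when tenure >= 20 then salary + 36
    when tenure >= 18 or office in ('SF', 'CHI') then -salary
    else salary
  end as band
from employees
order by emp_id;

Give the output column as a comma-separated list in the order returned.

emp_id=10: ELSE → 52572
emp_id=11: ELSE → 136358
emp_id=12: tenure >= 18 or office in ('SF', 'CHI') → -67664
emp_id=13: tenure >= 18 or office in ('SF', 'CHI') → -93991
emp_id=14: ELSE → 69592
emp_id=15: tenure >= 18 or office in ('SF', 'CHI') → -88930
emp_id=16: ELSE → 128973
emp_id=17: tenure >= 18 or office in ('SF', 'CHI') → -69865
emp_id=18: tenure >= 20 → 146365
emp_id=19: ELSE → 150336
emp_id=20: tenure >= 18 or office in ('SF', 'CHI') → -95655
emp_id=21: ELSE → 97416

52572, 136358, -67664, -93991, 69592, -88930, 128973, -69865, 146365, 150336, -95655, 97416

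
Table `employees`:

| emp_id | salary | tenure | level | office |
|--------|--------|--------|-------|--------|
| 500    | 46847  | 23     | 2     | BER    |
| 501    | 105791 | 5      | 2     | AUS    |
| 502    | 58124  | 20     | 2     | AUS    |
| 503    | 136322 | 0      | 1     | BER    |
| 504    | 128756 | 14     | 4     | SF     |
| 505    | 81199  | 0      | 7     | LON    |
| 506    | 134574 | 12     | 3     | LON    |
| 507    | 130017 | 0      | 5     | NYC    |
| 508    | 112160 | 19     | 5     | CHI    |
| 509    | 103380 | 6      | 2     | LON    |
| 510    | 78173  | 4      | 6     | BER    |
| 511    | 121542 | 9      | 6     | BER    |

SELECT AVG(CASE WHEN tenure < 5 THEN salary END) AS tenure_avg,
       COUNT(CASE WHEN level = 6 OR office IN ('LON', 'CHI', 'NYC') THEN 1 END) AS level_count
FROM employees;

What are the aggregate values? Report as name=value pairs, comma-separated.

tenure_avg=106427.75, level_count=7

[tenure_avg: tenure < 5]
emp_id=500: ✗
emp_id=501: ✗
emp_id=502: ✗
emp_id=503: ✓ → 136322
emp_id=504: ✗
emp_id=505: ✓ → 81199
emp_id=506: ✗
emp_id=507: ✓ → 130017
emp_id=508: ✗
emp_id=509: ✗
emp_id=510: ✓ → 78173
emp_id=511: ✗
tenure_avg = (136322 + 81199 + 130017 + 78173) / 4 = 106427.75
—
[level_count: level = 6 OR office IN ('LON', 'CHI', 'NYC')]
emp_id=500: ✗
emp_id=501: ✗
emp_id=502: ✗
emp_id=503: ✗
emp_id=504: ✗
emp_id=505: ✓ → 1
emp_id=506: ✓ → 1
emp_id=507: ✓ → 1
emp_id=508: ✓ → 1
emp_id=509: ✓ → 1
emp_id=510: ✓ → 1
emp_id=511: ✓ → 1
level_count = COUNT(1, 1, 1, 1, 1, 1, 1) = 7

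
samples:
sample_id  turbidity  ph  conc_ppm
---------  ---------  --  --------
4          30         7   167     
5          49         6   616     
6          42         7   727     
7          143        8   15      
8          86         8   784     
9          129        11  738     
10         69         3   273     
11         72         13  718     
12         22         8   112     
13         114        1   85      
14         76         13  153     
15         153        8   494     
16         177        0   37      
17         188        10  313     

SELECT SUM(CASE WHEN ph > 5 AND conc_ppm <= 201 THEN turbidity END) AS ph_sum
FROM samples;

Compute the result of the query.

271

sample_id=4: ✓ → 30
sample_id=5: ✗
sample_id=6: ✗
sample_id=7: ✓ → 143
sample_id=8: ✗
sample_id=9: ✗
sample_id=10: ✗
sample_id=11: ✗
sample_id=12: ✓ → 22
sample_id=13: ✗
sample_id=14: ✓ → 76
sample_id=15: ✗
sample_id=16: ✗
sample_id=17: ✗
ph_sum = 30 + 143 + 22 + 76 = 271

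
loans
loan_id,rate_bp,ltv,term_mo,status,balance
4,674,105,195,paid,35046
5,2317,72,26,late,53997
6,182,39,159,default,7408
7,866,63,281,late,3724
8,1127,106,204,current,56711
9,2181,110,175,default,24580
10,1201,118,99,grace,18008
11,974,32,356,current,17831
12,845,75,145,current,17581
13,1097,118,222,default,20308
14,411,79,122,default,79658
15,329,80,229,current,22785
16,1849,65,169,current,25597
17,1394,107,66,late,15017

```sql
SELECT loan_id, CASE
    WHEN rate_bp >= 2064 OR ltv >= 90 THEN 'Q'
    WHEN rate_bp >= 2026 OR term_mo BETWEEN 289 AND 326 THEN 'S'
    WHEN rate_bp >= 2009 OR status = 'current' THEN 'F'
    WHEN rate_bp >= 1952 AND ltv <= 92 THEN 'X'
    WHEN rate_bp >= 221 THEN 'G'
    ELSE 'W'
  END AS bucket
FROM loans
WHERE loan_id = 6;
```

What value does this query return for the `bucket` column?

loan_id = 6: rate_bp=182, ltv=39, term_mo=159, status=default, balance=7408.
rate_bp >= 2064 OR ltv >= 90 → false
rate_bp >= 2026 OR term_mo BETWEEN 289 AND 326 → false
rate_bp >= 2009 OR status = 'current' → false
rate_bp >= 1952 AND ltv <= 92 → false
rate_bp >= 221 → false
No prior WHEN matched → ELSE → W

W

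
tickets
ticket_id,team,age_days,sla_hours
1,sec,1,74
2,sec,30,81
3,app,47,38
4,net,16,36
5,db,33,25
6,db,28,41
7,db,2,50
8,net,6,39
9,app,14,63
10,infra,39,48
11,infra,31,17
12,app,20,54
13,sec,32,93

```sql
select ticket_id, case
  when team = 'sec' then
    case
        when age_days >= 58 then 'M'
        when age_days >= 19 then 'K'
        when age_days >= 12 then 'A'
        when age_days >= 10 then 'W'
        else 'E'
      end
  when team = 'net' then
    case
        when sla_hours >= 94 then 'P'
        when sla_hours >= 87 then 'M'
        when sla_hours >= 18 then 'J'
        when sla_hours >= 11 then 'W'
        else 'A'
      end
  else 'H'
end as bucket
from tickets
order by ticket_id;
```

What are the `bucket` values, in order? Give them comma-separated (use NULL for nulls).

ticket_id=1: team='sec' → inner[ELSE] → E
ticket_id=2: team='sec' → inner[age_days >= 19] → K
ticket_id=3: team='app' → outer ELSE → H
ticket_id=4: team='net' → inner[sla_hours >= 18] → J
ticket_id=5: team='db' → outer ELSE → H
ticket_id=6: team='db' → outer ELSE → H
ticket_id=7: team='db' → outer ELSE → H
ticket_id=8: team='net' → inner[sla_hours >= 18] → J
ticket_id=9: team='app' → outer ELSE → H
ticket_id=10: team='infra' → outer ELSE → H
ticket_id=11: team='infra' → outer ELSE → H
ticket_id=12: team='app' → outer ELSE → H
ticket_id=13: team='sec' → inner[age_days >= 19] → K

E, K, H, J, H, H, H, J, H, H, H, H, K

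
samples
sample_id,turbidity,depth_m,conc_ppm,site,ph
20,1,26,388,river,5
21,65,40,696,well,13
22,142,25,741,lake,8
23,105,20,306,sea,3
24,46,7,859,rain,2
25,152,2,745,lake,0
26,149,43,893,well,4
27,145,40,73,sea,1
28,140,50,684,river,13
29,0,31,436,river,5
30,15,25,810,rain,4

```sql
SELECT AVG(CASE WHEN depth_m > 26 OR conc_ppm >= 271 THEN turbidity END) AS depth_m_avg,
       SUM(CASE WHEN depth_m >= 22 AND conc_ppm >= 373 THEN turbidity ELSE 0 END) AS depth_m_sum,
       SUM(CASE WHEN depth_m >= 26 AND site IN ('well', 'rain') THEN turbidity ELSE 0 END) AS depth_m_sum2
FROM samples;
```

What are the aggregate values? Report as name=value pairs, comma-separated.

depth_m_avg=87.2727272727, depth_m_sum=512, depth_m_sum2=214

[depth_m_avg: depth_m > 26 OR conc_ppm >= 271]
sample_id=20: ✓ → 1
sample_id=21: ✓ → 65
sample_id=22: ✓ → 142
sample_id=23: ✓ → 105
sample_id=24: ✓ → 46
sample_id=25: ✓ → 152
sample_id=26: ✓ → 149
sample_id=27: ✓ → 145
sample_id=28: ✓ → 140
sample_id=29: ✓ → 0
sample_id=30: ✓ → 15
depth_m_avg = (1 + 65 + 142 + 105 + 46 + 152 + 149 + 145 + 140 + 0 + 15) / 11 = 87.2727272727
—
[depth_m_sum: depth_m >= 22 AND conc_ppm >= 373]
sample_id=20: ✓ → 1
sample_id=21: ✓ → 65
sample_id=22: ✓ → 142
sample_id=23: ✗
sample_id=24: ✗
sample_id=25: ✗
sample_id=26: ✓ → 149
sample_id=27: ✗
sample_id=28: ✓ → 140
sample_id=29: ✓ → 0
sample_id=30: ✓ → 15
depth_m_sum = 1 + 65 + 142 + 149 + 140 + 15 = 512
—
[depth_m_sum2: depth_m >= 26 AND site IN ('well', 'rain')]
sample_id=20: ✗
sample_id=21: ✓ → 65
sample_id=22: ✗
sample_id=23: ✗
sample_id=24: ✗
sample_id=25: ✗
sample_id=26: ✓ → 149
sample_id=27: ✗
sample_id=28: ✗
sample_id=29: ✗
sample_id=30: ✗
depth_m_sum2 = 65 + 149 = 214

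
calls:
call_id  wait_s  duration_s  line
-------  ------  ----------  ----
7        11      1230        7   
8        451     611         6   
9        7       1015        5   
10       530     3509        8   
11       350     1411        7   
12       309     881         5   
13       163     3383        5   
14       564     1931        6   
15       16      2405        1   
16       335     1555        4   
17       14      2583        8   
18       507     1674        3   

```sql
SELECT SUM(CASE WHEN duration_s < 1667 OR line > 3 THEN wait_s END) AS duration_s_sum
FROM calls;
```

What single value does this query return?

2734

call_id=7: ✓ → 11
call_id=8: ✓ → 451
call_id=9: ✓ → 7
call_id=10: ✓ → 530
call_id=11: ✓ → 350
call_id=12: ✓ → 309
call_id=13: ✓ → 163
call_id=14: ✓ → 564
call_id=15: ✗
call_id=16: ✓ → 335
call_id=17: ✓ → 14
call_id=18: ✗
duration_s_sum = 11 + 451 + 7 + 530 + 350 + 309 + 163 + 564 + 335 + 14 = 2734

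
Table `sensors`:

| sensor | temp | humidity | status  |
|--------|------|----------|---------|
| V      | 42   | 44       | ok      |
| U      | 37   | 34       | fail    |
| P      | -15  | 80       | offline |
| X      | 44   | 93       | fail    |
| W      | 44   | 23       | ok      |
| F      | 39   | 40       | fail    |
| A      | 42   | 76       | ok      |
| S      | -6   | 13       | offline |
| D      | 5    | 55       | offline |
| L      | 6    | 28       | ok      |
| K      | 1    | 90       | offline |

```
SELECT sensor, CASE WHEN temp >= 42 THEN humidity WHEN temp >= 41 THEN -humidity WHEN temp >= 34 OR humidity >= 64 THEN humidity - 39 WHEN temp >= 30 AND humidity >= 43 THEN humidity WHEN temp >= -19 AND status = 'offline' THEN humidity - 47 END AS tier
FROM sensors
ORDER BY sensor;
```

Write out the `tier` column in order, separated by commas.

sensor=A: temp >= 42 → 76
sensor=D: temp >= -19 AND status = 'offline' → 8
sensor=F: temp >= 34 OR humidity >= 64 → 1
sensor=K: temp >= 34 OR humidity >= 64 → 51
sensor=L: (no match → NULL) → NULL
sensor=P: temp >= 34 OR humidity >= 64 → 41
sensor=S: temp >= -19 AND status = 'offline' → -34
sensor=U: temp >= 34 OR humidity >= 64 → -5
sensor=V: temp >= 42 → 44
sensor=W: temp >= 42 → 23
sensor=X: temp >= 42 → 93

76, 8, 1, 51, NULL, 41, -34, -5, 44, 23, 93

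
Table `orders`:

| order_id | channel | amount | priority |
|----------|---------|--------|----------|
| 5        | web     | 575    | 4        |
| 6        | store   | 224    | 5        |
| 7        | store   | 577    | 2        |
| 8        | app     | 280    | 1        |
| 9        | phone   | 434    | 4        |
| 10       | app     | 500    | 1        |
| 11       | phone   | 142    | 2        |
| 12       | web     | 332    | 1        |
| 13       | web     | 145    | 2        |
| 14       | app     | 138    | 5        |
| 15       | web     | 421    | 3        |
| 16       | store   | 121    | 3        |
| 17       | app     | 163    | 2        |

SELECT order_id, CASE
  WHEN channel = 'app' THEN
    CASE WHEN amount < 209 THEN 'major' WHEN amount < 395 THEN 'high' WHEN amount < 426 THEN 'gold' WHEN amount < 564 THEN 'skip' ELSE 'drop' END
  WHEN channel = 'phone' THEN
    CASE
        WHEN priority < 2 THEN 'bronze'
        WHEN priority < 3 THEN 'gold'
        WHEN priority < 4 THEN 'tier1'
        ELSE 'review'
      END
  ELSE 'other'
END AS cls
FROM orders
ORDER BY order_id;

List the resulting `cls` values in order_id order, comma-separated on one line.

order_id=5: channel='web' → outer ELSE → other
order_id=6: channel='store' → outer ELSE → other
order_id=7: channel='store' → outer ELSE → other
order_id=8: channel='app' → inner[amount < 395] → high
order_id=9: channel='phone' → inner[ELSE] → review
order_id=10: channel='app' → inner[amount < 564] → skip
order_id=11: channel='phone' → inner[priority < 3] → gold
order_id=12: channel='web' → outer ELSE → other
order_id=13: channel='web' → outer ELSE → other
order_id=14: channel='app' → inner[amount < 209] → major
order_id=15: channel='web' → outer ELSE → other
order_id=16: channel='store' → outer ELSE → other
order_id=17: channel='app' → inner[amount < 209] → major

other, other, other, high, review, skip, gold, other, other, major, other, other, major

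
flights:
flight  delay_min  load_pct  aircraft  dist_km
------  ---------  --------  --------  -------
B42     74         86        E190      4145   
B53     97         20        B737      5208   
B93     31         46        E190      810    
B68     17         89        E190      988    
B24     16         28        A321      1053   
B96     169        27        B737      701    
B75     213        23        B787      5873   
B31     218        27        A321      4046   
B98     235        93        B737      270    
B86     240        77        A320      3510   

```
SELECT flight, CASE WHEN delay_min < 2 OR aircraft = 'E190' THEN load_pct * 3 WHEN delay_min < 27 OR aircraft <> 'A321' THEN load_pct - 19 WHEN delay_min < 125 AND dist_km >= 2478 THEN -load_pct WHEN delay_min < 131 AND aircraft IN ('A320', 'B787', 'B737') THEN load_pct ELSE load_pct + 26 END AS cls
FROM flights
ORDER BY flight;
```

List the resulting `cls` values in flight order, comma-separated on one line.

9, 53, 258, 1, 267, 4, 58, 138, 8, 74

flight=B24: delay_min < 27 OR aircraft <> 'A321' → 9
flight=B31: ELSE → 53
flight=B42: delay_min < 2 OR aircraft = 'E190' → 258
flight=B53: delay_min < 27 OR aircraft <> 'A321' → 1
flight=B68: delay_min < 2 OR aircraft = 'E190' → 267
flight=B75: delay_min < 27 OR aircraft <> 'A321' → 4
flight=B86: delay_min < 27 OR aircraft <> 'A321' → 58
flight=B93: delay_min < 2 OR aircraft = 'E190' → 138
flight=B96: delay_min < 27 OR aircraft <> 'A321' → 8
flight=B98: delay_min < 27 OR aircraft <> 'A321' → 74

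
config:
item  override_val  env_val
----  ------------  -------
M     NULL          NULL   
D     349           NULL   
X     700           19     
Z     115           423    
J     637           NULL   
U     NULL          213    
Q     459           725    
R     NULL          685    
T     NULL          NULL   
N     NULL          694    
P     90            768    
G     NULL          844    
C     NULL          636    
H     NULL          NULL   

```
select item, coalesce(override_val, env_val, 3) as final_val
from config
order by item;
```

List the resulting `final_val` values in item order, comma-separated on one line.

636, 349, 844, 3, 637, 3, 694, 90, 459, 685, 3, 213, 700, 115

item=C: override_val=NULL, env_val=636 → 636
item=D: override_val=349 → 349
item=G: override_val=NULL, env_val=844 → 844
item=H: override_val=NULL, env_val=NULL, → literal 3 → 3
item=J: override_val=637 → 637
item=M: override_val=NULL, env_val=NULL, → literal 3 → 3
item=N: override_val=NULL, env_val=694 → 694
item=P: override_val=90 → 90
item=Q: override_val=459 → 459
item=R: override_val=NULL, env_val=685 → 685
item=T: override_val=NULL, env_val=NULL, → literal 3 → 3
item=U: override_val=NULL, env_val=213 → 213
item=X: override_val=700 → 700
item=Z: override_val=115 → 115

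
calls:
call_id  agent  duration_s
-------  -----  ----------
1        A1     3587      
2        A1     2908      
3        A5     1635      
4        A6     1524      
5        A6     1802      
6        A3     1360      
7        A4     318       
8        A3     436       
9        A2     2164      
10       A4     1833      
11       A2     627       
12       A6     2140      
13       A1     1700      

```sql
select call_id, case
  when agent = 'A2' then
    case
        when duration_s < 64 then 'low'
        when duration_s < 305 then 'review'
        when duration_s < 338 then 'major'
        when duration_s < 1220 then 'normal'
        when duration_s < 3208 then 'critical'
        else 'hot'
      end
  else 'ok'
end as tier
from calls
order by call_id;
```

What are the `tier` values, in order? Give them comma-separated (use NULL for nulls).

call_id=1: agent='A1' → outer ELSE → ok
call_id=2: agent='A1' → outer ELSE → ok
call_id=3: agent='A5' → outer ELSE → ok
call_id=4: agent='A6' → outer ELSE → ok
call_id=5: agent='A6' → outer ELSE → ok
call_id=6: agent='A3' → outer ELSE → ok
call_id=7: agent='A4' → outer ELSE → ok
call_id=8: agent='A3' → outer ELSE → ok
call_id=9: agent='A2' → inner[duration_s < 3208] → critical
call_id=10: agent='A4' → outer ELSE → ok
call_id=11: agent='A2' → inner[duration_s < 1220] → normal
call_id=12: agent='A6' → outer ELSE → ok
call_id=13: agent='A1' → outer ELSE → ok

ok, ok, ok, ok, ok, ok, ok, ok, critical, ok, normal, ok, ok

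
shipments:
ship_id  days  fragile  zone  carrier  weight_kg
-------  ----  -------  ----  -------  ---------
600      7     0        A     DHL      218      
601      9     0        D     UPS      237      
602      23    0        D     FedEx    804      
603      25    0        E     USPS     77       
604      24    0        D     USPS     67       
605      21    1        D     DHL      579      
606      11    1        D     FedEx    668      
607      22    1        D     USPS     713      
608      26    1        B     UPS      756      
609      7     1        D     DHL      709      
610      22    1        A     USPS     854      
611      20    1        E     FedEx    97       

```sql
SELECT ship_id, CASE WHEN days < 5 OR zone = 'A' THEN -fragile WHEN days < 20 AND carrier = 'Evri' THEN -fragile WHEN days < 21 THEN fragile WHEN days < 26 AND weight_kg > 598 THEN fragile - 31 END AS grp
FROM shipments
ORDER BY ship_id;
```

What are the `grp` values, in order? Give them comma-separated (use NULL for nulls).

ship_id=600: days < 5 OR zone = 'A' → 0
ship_id=601: days < 21 → 0
ship_id=602: days < 26 AND weight_kg > 598 → -31
ship_id=603: (no match → NULL) → NULL
ship_id=604: (no match → NULL) → NULL
ship_id=605: (no match → NULL) → NULL
ship_id=606: days < 21 → 1
ship_id=607: days < 26 AND weight_kg > 598 → -30
ship_id=608: (no match → NULL) → NULL
ship_id=609: days < 21 → 1
ship_id=610: days < 5 OR zone = 'A' → -1
ship_id=611: days < 21 → 1

0, 0, -31, NULL, NULL, NULL, 1, -30, NULL, 1, -1, 1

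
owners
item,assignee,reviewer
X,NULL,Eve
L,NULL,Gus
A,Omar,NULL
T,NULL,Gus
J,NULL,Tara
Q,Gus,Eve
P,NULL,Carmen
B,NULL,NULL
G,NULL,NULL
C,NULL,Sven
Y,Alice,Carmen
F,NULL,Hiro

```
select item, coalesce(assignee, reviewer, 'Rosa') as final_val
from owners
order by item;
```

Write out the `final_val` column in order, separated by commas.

item=A: assignee=Omar → Omar
item=B: assignee=NULL, reviewer=NULL, → literal Rosa → Rosa
item=C: assignee=NULL, reviewer=Sven → Sven
item=F: assignee=NULL, reviewer=Hiro → Hiro
item=G: assignee=NULL, reviewer=NULL, → literal Rosa → Rosa
item=J: assignee=NULL, reviewer=Tara → Tara
item=L: assignee=NULL, reviewer=Gus → Gus
item=P: assignee=NULL, reviewer=Carmen → Carmen
item=Q: assignee=Gus → Gus
item=T: assignee=NULL, reviewer=Gus → Gus
item=X: assignee=NULL, reviewer=Eve → Eve
item=Y: assignee=Alice → Alice

Omar, Rosa, Sven, Hiro, Rosa, Tara, Gus, Carmen, Gus, Gus, Eve, Alice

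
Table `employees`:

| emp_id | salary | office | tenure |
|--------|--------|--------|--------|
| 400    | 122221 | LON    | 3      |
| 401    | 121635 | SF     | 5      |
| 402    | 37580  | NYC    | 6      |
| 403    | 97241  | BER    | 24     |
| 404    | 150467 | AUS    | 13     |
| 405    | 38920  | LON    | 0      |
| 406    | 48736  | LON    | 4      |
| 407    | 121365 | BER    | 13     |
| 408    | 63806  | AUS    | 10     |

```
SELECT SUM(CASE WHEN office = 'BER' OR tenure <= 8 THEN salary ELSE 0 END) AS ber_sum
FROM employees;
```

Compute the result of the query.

587698

emp_id=400: ✓ → 122221
emp_id=401: ✓ → 121635
emp_id=402: ✓ → 37580
emp_id=403: ✓ → 97241
emp_id=404: ✗
emp_id=405: ✓ → 38920
emp_id=406: ✓ → 48736
emp_id=407: ✓ → 121365
emp_id=408: ✗
ber_sum = 122221 + 121635 + 37580 + 97241 + 38920 + 48736 + 121365 = 587698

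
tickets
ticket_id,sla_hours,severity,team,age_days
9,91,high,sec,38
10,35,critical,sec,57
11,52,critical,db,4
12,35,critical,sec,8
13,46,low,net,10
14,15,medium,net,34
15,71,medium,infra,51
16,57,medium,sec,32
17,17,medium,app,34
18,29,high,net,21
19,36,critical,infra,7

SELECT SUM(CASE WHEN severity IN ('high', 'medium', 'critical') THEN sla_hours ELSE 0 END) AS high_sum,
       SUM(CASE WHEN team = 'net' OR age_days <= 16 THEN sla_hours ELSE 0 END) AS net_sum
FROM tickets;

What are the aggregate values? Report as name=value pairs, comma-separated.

[high_sum: severity IN ('high', 'medium', 'critical')]
ticket_id=9: ✓ → 91
ticket_id=10: ✓ → 35
ticket_id=11: ✓ → 52
ticket_id=12: ✓ → 35
ticket_id=13: ✗
ticket_id=14: ✓ → 15
ticket_id=15: ✓ → 71
ticket_id=16: ✓ → 57
ticket_id=17: ✓ → 17
ticket_id=18: ✓ → 29
ticket_id=19: ✓ → 36
high_sum = 91 + 35 + 52 + 35 + 15 + 71 + 57 + 17 + 29 + 36 = 438
—
[net_sum: team = 'net' OR age_days <= 16]
ticket_id=9: ✗
ticket_id=10: ✗
ticket_id=11: ✓ → 52
ticket_id=12: ✓ → 35
ticket_id=13: ✓ → 46
ticket_id=14: ✓ → 15
ticket_id=15: ✗
ticket_id=16: ✗
ticket_id=17: ✗
ticket_id=18: ✓ → 29
ticket_id=19: ✓ → 36
net_sum = 52 + 35 + 46 + 15 + 29 + 36 = 213

high_sum=438, net_sum=213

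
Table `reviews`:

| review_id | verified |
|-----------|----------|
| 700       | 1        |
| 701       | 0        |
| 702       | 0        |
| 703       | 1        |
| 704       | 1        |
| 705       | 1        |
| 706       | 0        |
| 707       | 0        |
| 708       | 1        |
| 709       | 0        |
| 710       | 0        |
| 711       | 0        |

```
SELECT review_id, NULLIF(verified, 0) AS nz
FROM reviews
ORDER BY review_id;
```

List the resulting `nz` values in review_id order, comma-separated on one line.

review_id=700: verified=1 vs 0: differ → 1
review_id=701: verified=0 vs 0: equal → NULL
review_id=702: verified=0 vs 0: equal → NULL
review_id=703: verified=1 vs 0: differ → 1
review_id=704: verified=1 vs 0: differ → 1
review_id=705: verified=1 vs 0: differ → 1
review_id=706: verified=0 vs 0: equal → NULL
review_id=707: verified=0 vs 0: equal → NULL
review_id=708: verified=1 vs 0: differ → 1
review_id=709: verified=0 vs 0: equal → NULL
review_id=710: verified=0 vs 0: equal → NULL
review_id=711: verified=0 vs 0: equal → NULL

1, NULL, NULL, 1, 1, 1, NULL, NULL, 1, NULL, NULL, NULL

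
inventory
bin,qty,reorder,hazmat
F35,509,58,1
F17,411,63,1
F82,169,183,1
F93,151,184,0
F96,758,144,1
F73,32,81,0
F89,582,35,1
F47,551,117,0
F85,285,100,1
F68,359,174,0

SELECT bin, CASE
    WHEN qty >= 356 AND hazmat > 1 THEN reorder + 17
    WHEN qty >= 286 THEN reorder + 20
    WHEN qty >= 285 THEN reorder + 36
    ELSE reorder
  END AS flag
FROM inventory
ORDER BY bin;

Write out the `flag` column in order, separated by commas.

bin=F17: qty >= 286 → 83
bin=F35: qty >= 286 → 78
bin=F47: qty >= 286 → 137
bin=F68: qty >= 286 → 194
bin=F73: ELSE → 81
bin=F82: ELSE → 183
bin=F85: qty >= 285 → 136
bin=F89: qty >= 286 → 55
bin=F93: ELSE → 184
bin=F96: qty >= 286 → 164

83, 78, 137, 194, 81, 183, 136, 55, 184, 164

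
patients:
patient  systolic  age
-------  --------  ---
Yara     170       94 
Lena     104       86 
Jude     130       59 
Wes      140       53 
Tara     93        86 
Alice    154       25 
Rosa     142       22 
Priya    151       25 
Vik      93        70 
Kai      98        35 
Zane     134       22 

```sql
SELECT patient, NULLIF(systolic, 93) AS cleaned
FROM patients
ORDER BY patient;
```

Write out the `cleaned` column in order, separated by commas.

154, 130, 98, 104, 151, 142, NULL, NULL, 140, 170, 134

patient=Alice: systolic=154 vs 93: differ → 154
patient=Jude: systolic=130 vs 93: differ → 130
patient=Kai: systolic=98 vs 93: differ → 98
patient=Lena: systolic=104 vs 93: differ → 104
patient=Priya: systolic=151 vs 93: differ → 151
patient=Rosa: systolic=142 vs 93: differ → 142
patient=Tara: systolic=93 vs 93: equal → NULL
patient=Vik: systolic=93 vs 93: equal → NULL
patient=Wes: systolic=140 vs 93: differ → 140
patient=Yara: systolic=170 vs 93: differ → 170
patient=Zane: systolic=134 vs 93: differ → 134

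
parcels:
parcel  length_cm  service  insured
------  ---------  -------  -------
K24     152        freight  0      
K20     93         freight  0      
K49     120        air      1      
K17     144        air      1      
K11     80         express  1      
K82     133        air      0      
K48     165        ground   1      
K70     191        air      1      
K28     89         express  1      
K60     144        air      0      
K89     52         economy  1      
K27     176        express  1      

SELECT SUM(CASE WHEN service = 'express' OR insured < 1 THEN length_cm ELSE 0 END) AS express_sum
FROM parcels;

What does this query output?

867

parcel=K24: ✓ → 152
parcel=K20: ✓ → 93
parcel=K49: ✗
parcel=K17: ✗
parcel=K11: ✓ → 80
parcel=K82: ✓ → 133
parcel=K48: ✗
parcel=K70: ✗
parcel=K28: ✓ → 89
parcel=K60: ✓ → 144
parcel=K89: ✗
parcel=K27: ✓ → 176
express_sum = 152 + 93 + 80 + 133 + 89 + 144 + 176 = 867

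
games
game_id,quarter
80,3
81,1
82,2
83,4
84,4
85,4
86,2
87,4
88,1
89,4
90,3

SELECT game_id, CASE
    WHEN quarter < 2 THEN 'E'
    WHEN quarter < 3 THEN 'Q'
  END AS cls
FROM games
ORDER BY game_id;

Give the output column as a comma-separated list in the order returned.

game_id=80: (no match → NULL) → NULL
game_id=81: quarter < 2 → E
game_id=82: quarter < 3 → Q
game_id=83: (no match → NULL) → NULL
game_id=84: (no match → NULL) → NULL
game_id=85: (no match → NULL) → NULL
game_id=86: quarter < 3 → Q
game_id=87: (no match → NULL) → NULL
game_id=88: quarter < 2 → E
game_id=89: (no match → NULL) → NULL
game_id=90: (no match → NULL) → NULL

NULL, E, Q, NULL, NULL, NULL, Q, NULL, E, NULL, NULL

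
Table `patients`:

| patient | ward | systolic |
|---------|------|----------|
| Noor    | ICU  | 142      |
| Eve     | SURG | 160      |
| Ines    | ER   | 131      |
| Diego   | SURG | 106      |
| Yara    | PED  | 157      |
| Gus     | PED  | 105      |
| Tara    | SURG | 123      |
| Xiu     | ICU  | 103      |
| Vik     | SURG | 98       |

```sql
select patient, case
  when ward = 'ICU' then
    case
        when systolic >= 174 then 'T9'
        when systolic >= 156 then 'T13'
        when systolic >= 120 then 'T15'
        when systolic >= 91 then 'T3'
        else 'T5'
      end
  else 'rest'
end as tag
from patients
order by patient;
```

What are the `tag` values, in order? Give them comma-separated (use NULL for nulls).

patient=Diego: ward='SURG' → outer ELSE → rest
patient=Eve: ward='SURG' → outer ELSE → rest
patient=Gus: ward='PED' → outer ELSE → rest
patient=Ines: ward='ER' → outer ELSE → rest
patient=Noor: ward='ICU' → inner[systolic >= 120] → T15
patient=Tara: ward='SURG' → outer ELSE → rest
patient=Vik: ward='SURG' → outer ELSE → rest
patient=Xiu: ward='ICU' → inner[systolic >= 91] → T3
patient=Yara: ward='PED' → outer ELSE → rest

rest, rest, rest, rest, T15, rest, rest, T3, rest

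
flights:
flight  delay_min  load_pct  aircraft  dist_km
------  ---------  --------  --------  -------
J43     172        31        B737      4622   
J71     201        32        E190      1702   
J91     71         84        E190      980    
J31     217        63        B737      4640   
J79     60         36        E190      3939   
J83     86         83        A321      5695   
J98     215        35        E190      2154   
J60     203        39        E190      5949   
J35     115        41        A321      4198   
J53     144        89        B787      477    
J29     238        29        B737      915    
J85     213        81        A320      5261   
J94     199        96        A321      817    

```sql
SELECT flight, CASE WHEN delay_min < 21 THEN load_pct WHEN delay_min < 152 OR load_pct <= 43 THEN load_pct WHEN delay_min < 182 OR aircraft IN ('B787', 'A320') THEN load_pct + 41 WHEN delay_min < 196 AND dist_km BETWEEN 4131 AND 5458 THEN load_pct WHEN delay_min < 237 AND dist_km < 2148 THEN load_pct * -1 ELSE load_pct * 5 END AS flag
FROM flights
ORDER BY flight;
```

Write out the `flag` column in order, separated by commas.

flight=J29: delay_min < 152 OR load_pct <= 43 → 29
flight=J31: ELSE → 315
flight=J35: delay_min < 152 OR load_pct <= 43 → 41
flight=J43: delay_min < 152 OR load_pct <= 43 → 31
flight=J53: delay_min < 152 OR load_pct <= 43 → 89
flight=J60: delay_min < 152 OR load_pct <= 43 → 39
flight=J71: delay_min < 152 OR load_pct <= 43 → 32
flight=J79: delay_min < 152 OR load_pct <= 43 → 36
flight=J83: delay_min < 152 OR load_pct <= 43 → 83
flight=J85: delay_min < 182 OR aircraft IN ('B787', 'A320') → 122
flight=J91: delay_min < 152 OR load_pct <= 43 → 84
flight=J94: delay_min < 237 AND dist_km < 2148 → -96
flight=J98: delay_min < 152 OR load_pct <= 43 → 35

29, 315, 41, 31, 89, 39, 32, 36, 83, 122, 84, -96, 35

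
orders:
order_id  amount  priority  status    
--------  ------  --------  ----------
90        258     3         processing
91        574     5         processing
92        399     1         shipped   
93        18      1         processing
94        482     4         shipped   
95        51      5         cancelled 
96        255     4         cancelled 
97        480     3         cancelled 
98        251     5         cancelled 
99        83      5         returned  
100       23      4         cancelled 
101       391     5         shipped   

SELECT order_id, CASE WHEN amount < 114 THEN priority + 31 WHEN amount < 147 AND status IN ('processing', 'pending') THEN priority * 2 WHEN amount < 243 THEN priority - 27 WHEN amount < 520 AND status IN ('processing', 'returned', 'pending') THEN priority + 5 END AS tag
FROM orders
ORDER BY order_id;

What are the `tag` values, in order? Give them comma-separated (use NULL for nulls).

8, NULL, NULL, 32, NULL, 36, NULL, NULL, NULL, 36, 35, NULL

order_id=90: amount < 520 AND status IN ('processing', 'returned', 'pending') → 8
order_id=91: (no match → NULL) → NULL
order_id=92: (no match → NULL) → NULL
order_id=93: amount < 114 → 32
order_id=94: (no match → NULL) → NULL
order_id=95: amount < 114 → 36
order_id=96: (no match → NULL) → NULL
order_id=97: (no match → NULL) → NULL
order_id=98: (no match → NULL) → NULL
order_id=99: amount < 114 → 36
order_id=100: amount < 114 → 35
order_id=101: (no match → NULL) → NULL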